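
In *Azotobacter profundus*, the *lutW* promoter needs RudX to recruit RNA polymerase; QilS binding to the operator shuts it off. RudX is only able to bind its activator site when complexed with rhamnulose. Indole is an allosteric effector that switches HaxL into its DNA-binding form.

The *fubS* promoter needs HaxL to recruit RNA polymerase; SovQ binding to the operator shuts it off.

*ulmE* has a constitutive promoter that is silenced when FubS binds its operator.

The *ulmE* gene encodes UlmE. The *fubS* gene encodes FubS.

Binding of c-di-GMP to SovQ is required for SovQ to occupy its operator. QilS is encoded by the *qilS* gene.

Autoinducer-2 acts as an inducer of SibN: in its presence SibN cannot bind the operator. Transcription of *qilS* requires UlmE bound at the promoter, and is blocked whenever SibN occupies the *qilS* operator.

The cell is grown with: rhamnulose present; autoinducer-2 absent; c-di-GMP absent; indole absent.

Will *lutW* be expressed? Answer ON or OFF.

ON

Autoinducer-2 is absent, so SibN is active.
c-di-GMP is absent, so SovQ is inactive.
Indole is absent, so HaxL is inactive.
Required activator HaxL is absent, so *fubS* is not transcribed.
So FubS is not produced.
With no repressor bound, *ulmE* is transcribed.
So UlmE is produced and active.
With repressor SibN bound, *qilS* is not transcribed.
So QilS is not produced.
Rhamnulose is present, so RudX is active.
No repressor is bound and RudX is active, so *lutW* is transcribed.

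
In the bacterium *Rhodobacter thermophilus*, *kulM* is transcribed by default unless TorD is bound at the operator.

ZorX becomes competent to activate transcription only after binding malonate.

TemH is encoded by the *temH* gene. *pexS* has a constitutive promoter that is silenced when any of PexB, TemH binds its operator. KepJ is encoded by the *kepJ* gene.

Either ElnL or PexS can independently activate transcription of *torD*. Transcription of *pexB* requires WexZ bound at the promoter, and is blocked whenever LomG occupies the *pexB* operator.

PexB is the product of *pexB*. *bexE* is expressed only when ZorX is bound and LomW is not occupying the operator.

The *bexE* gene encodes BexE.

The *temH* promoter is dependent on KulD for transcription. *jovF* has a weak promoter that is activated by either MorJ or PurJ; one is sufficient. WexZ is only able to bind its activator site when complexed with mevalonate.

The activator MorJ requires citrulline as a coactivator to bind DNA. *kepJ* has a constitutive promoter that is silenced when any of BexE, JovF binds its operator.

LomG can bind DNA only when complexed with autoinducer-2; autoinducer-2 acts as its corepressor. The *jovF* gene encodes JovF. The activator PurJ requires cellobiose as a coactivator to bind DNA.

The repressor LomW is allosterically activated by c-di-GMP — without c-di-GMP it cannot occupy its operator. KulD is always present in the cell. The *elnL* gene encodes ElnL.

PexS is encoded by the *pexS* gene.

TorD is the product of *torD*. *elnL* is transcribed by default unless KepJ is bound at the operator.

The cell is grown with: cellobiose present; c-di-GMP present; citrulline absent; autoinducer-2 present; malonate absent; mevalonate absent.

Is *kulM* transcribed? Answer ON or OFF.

OFF

c-di-GMP is present, so LomW is active.
Malonate is absent, so ZorX is inactive.
With repressor LomW bound, *bexE* is not transcribed.
So BexE is not produced.
Citrulline is absent, so MorJ is inactive.
Cellobiose is present, so PurJ is active.
Activator PurJ is present, so *jovF* is transcribed.
So JovF is produced and active.
With repressor JovF bound, *kepJ* is not transcribed.
So KepJ is not produced.
With no repressor bound, *elnL* is transcribed.
So ElnL is produced and active.
Mevalonate is absent, so WexZ is inactive.
Autoinducer-2 is present, so LomG is active.
With repressor LomG bound, *pexB* is not transcribed.
So PexB is not produced.
KulD is produced constitutively and is active.
No repressor is bound and KulD is active, so *temH* is transcribed.
So TemH is produced and active.
With repressor TemH bound, *pexS* is not transcribed.
So PexS is not produced.
Activator ElnL is present, so *torD* is transcribed.
So TorD is produced and active.
With repressor TorD bound, *kulM* is not transcribed.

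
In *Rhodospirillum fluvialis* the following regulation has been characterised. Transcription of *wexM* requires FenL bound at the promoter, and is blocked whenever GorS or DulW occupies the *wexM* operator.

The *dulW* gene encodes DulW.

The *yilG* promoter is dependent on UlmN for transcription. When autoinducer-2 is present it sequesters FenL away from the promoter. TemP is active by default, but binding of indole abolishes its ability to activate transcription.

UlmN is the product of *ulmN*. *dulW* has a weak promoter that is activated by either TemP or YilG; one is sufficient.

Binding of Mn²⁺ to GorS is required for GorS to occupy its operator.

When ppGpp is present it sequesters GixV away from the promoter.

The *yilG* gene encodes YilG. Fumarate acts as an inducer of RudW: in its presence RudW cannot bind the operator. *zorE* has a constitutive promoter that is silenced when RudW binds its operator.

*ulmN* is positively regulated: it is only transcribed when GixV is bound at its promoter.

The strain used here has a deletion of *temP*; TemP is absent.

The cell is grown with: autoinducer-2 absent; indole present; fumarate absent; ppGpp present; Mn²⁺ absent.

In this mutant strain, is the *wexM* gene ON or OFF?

Mn²⁺ is absent, so GorS is inactive.
Autoinducer-2 is absent, so FenL is active.
TemP is non-functional in this strain, so it has no effect.
ppGpp is present, so GixV is inactive.
Required activator GixV is absent, so *ulmN* is not transcribed.
So UlmN is not produced.
Required activator UlmN is absent, so *yilG* is not transcribed.
So YilG is not produced.
No activator is available at the *dulW* promoter, so *dulW* is not transcribed.
So DulW is not produced.
No repressor is bound and FenL is active, so *wexM* is transcribed.

ON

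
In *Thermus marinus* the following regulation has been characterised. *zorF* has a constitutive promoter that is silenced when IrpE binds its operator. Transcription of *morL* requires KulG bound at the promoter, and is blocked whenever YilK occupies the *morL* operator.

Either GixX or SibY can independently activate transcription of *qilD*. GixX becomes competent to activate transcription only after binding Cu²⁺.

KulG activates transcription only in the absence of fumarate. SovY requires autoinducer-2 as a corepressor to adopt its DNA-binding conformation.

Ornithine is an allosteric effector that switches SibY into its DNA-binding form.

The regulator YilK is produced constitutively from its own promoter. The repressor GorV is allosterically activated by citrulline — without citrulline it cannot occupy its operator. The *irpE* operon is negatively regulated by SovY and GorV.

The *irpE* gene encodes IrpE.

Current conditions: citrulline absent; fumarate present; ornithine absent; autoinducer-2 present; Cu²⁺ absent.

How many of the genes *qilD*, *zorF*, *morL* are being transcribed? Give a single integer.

Cu²⁺ is absent, so GixX is inactive.
Ornithine is absent, so SibY is inactive.
No activator is available at the *qilD* promoter, so *qilD* is not transcribed.
→ *qilD* is OFF.
Autoinducer-2 is present, so SovY is active.
Citrulline is absent, so GorV is inactive.
With repressor SovY bound, *irpE* is not transcribed.
So IrpE is not produced.
With no repressor bound, *zorF* is transcribed.
→ *zorF* is ON.
Fumarate is present, so KulG is inactive.
YilK is produced constitutively and is active.
With repressor YilK bound, *morL* is not transcribed.
→ *morL* is OFF.
1 of the 3 genes is transcribed.

1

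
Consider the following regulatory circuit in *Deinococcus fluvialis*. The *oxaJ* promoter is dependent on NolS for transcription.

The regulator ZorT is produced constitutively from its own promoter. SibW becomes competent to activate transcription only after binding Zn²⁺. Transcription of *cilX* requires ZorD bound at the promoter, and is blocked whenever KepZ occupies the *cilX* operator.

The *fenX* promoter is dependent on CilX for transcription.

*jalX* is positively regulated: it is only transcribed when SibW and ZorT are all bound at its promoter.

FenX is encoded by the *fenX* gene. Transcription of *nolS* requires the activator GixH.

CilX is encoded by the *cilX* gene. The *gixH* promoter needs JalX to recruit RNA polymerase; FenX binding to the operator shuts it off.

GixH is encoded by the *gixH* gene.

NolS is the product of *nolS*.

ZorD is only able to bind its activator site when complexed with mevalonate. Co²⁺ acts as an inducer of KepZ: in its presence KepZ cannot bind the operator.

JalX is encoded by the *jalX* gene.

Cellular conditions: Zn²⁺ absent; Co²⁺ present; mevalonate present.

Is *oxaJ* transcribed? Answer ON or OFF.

Co²⁺ is present, so KepZ is inactive.
Mevalonate is present, so ZorD is active.
No repressor is bound and ZorD is active, so *cilX* is transcribed.
So CilX is produced and active.
No repressor is bound and CilX is active, so *fenX* is transcribed.
So FenX is produced and active.
Zn²⁺ is absent, so SibW is inactive.
ZorT is produced constitutively and is active.
Required activator SibW is absent, so *jalX* is not transcribed.
So JalX is not produced.
With repressor FenX bound, *gixH* is not transcribed.
So GixH is not produced.
Required activator GixH is absent, so *nolS* is not transcribed.
So NolS is not produced.
Required activator NolS is absent, so *oxaJ* is not transcribed.

OFF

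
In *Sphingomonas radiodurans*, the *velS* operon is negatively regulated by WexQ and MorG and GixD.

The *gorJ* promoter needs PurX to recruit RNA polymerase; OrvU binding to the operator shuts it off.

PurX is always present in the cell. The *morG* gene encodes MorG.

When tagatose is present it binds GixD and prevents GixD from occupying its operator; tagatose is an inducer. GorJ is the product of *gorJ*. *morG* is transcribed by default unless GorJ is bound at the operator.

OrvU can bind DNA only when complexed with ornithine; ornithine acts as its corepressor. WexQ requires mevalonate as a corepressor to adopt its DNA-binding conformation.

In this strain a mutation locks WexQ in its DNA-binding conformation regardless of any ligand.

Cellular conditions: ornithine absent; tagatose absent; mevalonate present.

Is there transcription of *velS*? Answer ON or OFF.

WexQ is constitutively active in this strain.
PurX is produced constitutively and is active.
Ornithine is absent, so OrvU is inactive.
No repressor is bound and PurX is active, so *gorJ* is transcribed.
So GorJ is produced and active.
With repressor GorJ bound, *morG* is not transcribed.
So MorG is not produced.
Tagatose is absent, so GixD is active.
With repressor WexQ bound, *velS* is not transcribed.

OFF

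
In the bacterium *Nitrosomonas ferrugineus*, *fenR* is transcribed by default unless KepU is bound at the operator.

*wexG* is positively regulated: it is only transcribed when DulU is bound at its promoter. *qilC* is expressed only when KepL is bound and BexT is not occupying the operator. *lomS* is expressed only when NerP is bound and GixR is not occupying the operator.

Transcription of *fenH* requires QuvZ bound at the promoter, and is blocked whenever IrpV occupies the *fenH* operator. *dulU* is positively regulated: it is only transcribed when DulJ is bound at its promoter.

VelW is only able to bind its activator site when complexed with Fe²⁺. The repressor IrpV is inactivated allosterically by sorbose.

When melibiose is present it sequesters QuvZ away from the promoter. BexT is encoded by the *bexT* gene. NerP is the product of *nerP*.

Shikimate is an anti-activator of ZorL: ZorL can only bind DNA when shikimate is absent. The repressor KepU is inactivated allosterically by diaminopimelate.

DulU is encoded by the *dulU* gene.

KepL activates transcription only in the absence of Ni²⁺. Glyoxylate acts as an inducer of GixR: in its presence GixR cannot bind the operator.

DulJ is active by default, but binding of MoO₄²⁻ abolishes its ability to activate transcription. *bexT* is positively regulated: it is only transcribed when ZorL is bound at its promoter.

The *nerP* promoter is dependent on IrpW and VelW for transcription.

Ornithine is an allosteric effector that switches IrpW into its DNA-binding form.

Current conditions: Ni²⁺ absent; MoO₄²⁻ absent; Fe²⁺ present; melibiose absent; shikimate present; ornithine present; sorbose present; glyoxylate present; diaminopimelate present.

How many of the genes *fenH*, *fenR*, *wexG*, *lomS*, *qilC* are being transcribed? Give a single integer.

Melibiose is absent, so QuvZ is active.
Sorbose is present, so IrpV is inactive.
No repressor is bound and QuvZ is active, so *fenH* is transcribed.
→ *fenH* is ON.
Diaminopimelate is present, so KepU is inactive.
With no repressor bound, *fenR* is transcribed.
→ *fenR* is ON.
MoO₄²⁻ is absent, so DulJ is active.
No repressor is bound and DulJ is active, so *dulU* is transcribed.
So DulU is produced and active.
No repressor is bound and DulU is active, so *wexG* is transcribed.
→ *wexG* is ON.
Ornithine is present, so IrpW is active.
Fe²⁺ is present, so VelW is active.
No repressor is bound and IrpW and VelW are active, so *nerP* is transcribed.
So NerP is produced and active.
Glyoxylate is present, so GixR is inactive.
No repressor is bound and NerP is active, so *lomS* is transcribed.
→ *lomS* is ON.
Ni²⁺ is absent, so KepL is active.
Shikimate is present, so ZorL is inactive.
Required activator ZorL is absent, so *bexT* is not transcribed.
So BexT is not produced.
No repressor is bound and KepL is active, so *qilC* is transcribed.
→ *qilC* is ON.
5 of the 5 genes are transcribed.

5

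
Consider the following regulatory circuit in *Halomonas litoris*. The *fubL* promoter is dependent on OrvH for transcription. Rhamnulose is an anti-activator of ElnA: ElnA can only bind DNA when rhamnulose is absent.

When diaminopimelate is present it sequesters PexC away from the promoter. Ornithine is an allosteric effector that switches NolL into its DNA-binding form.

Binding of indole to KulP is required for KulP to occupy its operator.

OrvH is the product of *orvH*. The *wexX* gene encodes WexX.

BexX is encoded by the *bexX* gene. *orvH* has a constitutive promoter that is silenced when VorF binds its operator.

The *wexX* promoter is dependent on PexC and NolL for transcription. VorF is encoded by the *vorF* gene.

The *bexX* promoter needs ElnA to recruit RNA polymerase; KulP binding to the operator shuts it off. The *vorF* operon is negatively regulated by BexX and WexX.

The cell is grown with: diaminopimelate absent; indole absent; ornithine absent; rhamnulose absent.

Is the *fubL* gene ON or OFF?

Indole is absent, so KulP is inactive.
Rhamnulose is absent, so ElnA is active.
No repressor is bound and ElnA is active, so *bexX* is transcribed.
So BexX is produced and active.
Diaminopimelate is absent, so PexC is active.
Ornithine is absent, so NolL is inactive.
Required activator NolL is absent, so *wexX* is not transcribed.
So WexX is not produced.
With repressor BexX bound, *vorF* is not transcribed.
So VorF is not produced.
With no repressor bound, *orvH* is transcribed.
So OrvH is produced and active.
No repressor is bound and OrvH is active, so *fubL* is transcribed.

ON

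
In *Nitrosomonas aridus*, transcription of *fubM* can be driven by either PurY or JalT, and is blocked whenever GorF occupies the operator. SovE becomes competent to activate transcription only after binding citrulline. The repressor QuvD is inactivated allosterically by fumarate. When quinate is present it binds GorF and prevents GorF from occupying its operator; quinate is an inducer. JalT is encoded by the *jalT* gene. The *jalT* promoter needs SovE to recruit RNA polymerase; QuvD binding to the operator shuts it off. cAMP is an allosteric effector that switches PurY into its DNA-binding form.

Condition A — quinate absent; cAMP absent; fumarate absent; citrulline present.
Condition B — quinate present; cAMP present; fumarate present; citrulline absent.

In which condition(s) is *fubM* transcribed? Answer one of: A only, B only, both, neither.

Condition A:
Quinate is absent, so GorF is active.
cAMP is absent, so PurY is inactive.
Fumarate is absent, so QuvD is active.
Citrulline is present, so SovE is active.
With repressor QuvD bound, *jalT* is not transcribed.
So JalT is not produced.
With repressor GorF bound, *fubM* is not transcribed.
→ *fubM* is OFF in A.
Condition B:
Quinate is present, so GorF is inactive.
cAMP is present, so PurY is active.
Fumarate is present, so QuvD is inactive.
Citrulline is absent, so SovE is inactive.
Required activator SovE is absent, so *jalT* is not transcribed.
So JalT is not produced.
Activator PurY is present, so *fubM* is transcribed.
→ *fubM* is ON in B.

B only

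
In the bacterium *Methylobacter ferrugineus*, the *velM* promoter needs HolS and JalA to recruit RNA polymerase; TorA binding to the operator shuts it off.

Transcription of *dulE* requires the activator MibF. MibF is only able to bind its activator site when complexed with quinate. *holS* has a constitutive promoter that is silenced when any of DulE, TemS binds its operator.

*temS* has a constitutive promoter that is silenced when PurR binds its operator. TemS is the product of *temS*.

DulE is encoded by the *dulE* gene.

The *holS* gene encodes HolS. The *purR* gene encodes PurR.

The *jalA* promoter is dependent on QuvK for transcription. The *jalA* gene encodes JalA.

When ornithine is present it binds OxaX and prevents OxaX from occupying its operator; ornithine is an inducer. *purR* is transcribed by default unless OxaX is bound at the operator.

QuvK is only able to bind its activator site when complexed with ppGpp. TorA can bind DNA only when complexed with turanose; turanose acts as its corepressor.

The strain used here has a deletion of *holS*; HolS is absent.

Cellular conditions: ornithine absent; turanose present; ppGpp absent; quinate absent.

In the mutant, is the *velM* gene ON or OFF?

OFF

HolS is non-functional in this strain, so it has no effect.
ppGpp is absent, so QuvK is inactive.
Required activator QuvK is absent, so *jalA* is not transcribed.
So JalA is not produced.
Turanose is present, so TorA is active.
With repressor TorA bound, *velM* is not transcribed.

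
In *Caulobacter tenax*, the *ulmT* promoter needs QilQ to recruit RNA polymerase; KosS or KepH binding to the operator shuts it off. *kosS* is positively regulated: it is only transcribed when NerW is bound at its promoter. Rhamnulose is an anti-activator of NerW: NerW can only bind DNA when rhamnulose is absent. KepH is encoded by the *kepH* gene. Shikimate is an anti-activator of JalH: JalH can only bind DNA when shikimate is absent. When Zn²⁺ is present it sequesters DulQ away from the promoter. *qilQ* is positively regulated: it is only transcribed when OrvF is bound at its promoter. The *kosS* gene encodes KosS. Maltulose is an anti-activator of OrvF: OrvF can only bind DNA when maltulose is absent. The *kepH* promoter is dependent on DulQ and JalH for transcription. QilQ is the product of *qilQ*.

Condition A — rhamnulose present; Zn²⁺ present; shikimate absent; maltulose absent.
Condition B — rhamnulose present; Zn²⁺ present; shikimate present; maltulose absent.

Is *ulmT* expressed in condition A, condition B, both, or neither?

both

Condition A:
Rhamnulose is present, so NerW is inactive.
Required activator NerW is absent, so *kosS* is not transcribed.
So KosS is not produced.
Zn²⁺ is present, so DulQ is inactive.
Shikimate is absent, so JalH is active.
Required activator DulQ is absent, so *kepH* is not transcribed.
So KepH is not produced.
Maltulose is absent, so OrvF is active.
No repressor is bound and OrvF is active, so *qilQ* is transcribed.
So QilQ is produced and active.
No repressor is bound and QilQ is active, so *ulmT* is transcribed.
→ *ulmT* is ON in A.
Condition B:
Rhamnulose is present, so NerW is inactive.
Required activator NerW is absent, so *kosS* is not transcribed.
So KosS is not produced.
Zn²⁺ is present, so DulQ is inactive.
Shikimate is present, so JalH is inactive.
Required activator DulQ is absent, so *kepH* is not transcribed.
So KepH is not produced.
Maltulose is absent, so OrvF is active.
No repressor is bound and OrvF is active, so *qilQ* is transcribed.
So QilQ is produced and active.
No repressor is bound and QilQ is active, so *ulmT* is transcribed.
→ *ulmT* is ON in B.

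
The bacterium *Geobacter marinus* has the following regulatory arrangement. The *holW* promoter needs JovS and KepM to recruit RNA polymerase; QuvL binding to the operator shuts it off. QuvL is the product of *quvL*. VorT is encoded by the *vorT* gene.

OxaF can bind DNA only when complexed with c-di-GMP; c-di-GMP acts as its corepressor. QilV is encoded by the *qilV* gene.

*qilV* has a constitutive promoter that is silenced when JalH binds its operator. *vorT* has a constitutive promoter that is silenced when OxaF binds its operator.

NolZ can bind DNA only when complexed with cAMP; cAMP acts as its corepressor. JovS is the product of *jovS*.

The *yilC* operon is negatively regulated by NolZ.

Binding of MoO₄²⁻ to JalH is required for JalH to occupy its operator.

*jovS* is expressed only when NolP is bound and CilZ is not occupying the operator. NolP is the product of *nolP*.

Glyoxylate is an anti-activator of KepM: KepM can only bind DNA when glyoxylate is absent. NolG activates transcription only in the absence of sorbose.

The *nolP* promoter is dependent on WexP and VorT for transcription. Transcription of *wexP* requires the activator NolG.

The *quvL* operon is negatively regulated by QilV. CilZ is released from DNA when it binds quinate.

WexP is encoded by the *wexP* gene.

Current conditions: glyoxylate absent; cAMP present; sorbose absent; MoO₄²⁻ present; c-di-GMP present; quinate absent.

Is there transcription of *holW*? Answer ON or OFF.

OFF

Quinate is absent, so CilZ is active.
Sorbose is absent, so NolG is active.
No repressor is bound and NolG is active, so *wexP* is transcribed.
So WexP is produced and active.
c-di-GMP is present, so OxaF is active.
With repressor OxaF bound, *vorT* is not transcribed.
So VorT is not produced.
Required activator VorT is absent, so *nolP* is not transcribed.
So NolP is not produced.
With repressor CilZ bound, *jovS* is not transcribed.
So JovS is not produced.
MoO₄²⁻ is present, so JalH is active.
With repressor JalH bound, *qilV* is not transcribed.
So QilV is not produced.
With no repressor bound, *quvL* is transcribed.
So QuvL is produced and active.
Glyoxylate is absent, so KepM is active.
With repressor QuvL bound, *holW* is not transcribed.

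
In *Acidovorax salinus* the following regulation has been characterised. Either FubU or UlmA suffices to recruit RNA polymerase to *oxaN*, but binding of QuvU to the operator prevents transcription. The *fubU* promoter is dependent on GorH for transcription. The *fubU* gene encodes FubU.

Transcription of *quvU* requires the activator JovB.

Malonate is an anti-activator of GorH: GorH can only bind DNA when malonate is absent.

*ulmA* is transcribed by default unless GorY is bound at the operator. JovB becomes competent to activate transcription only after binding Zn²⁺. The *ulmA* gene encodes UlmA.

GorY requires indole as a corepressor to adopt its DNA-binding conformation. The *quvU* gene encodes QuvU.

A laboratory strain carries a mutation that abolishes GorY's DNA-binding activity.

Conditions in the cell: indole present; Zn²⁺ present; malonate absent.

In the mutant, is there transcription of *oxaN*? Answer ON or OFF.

Malonate is absent, so GorH is active.
No repressor is bound and GorH is active, so *fubU* is transcribed.
So FubU is produced and active.
Zn²⁺ is present, so JovB is active.
No repressor is bound and JovB is active, so *quvU* is transcribed.
So QuvU is produced and active.
GorY is non-functional in this strain, so it has no effect.
With no repressor bound, *ulmA* is transcribed.
So UlmA is produced and active.
With repressor QuvU bound, *oxaN* is not transcribed.

OFF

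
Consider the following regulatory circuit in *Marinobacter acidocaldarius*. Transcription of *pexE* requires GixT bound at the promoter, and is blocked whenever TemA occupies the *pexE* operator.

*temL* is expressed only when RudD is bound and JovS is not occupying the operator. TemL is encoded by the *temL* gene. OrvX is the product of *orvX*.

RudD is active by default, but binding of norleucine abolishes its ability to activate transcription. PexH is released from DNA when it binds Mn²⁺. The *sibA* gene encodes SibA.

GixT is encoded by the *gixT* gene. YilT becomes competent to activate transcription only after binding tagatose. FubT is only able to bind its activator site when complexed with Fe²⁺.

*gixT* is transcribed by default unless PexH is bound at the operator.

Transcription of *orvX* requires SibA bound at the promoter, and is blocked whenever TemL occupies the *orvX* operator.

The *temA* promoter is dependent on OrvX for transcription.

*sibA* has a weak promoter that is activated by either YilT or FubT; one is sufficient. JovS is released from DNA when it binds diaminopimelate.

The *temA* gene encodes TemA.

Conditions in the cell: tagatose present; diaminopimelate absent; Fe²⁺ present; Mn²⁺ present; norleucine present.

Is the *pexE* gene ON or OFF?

OFF

Mn²⁺ is present, so PexH is inactive.
With no repressor bound, *gixT* is transcribed.
So GixT is produced and active.
Diaminopimelate is absent, so JovS is active.
Norleucine is present, so RudD is inactive.
With repressor JovS bound, *temL* is not transcribed.
So TemL is not produced.
Tagatose is present, so YilT is active.
Fe²⁺ is present, so FubT is active.
Activator YilT is present, so *sibA* is transcribed.
So SibA is produced and active.
No repressor is bound and SibA is active, so *orvX* is transcribed.
So OrvX is produced and active.
No repressor is bound and OrvX is active, so *temA* is transcribed.
So TemA is produced and active.
With repressor TemA bound, *pexE* is not transcribed.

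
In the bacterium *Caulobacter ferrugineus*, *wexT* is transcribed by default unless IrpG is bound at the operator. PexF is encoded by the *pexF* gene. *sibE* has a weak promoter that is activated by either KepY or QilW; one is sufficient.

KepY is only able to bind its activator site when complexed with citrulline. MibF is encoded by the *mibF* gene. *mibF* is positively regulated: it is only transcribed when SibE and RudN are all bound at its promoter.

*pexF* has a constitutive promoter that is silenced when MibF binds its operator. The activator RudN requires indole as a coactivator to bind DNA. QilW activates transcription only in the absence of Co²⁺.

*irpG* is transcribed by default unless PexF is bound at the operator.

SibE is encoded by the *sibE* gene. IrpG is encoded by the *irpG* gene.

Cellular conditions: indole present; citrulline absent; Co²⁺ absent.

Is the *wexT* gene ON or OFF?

Citrulline is absent, so KepY is inactive.
Co²⁺ is absent, so QilW is active.
Activator QilW is present, so *sibE* is transcribed.
So SibE is produced and active.
Indole is present, so RudN is active.
No repressor is bound and SibE and RudN are active, so *mibF* is transcribed.
So MibF is produced and active.
With repressor MibF bound, *pexF* is not transcribed.
So PexF is not produced.
With no repressor bound, *irpG* is transcribed.
So IrpG is produced and active.
With repressor IrpG bound, *wexT* is not transcribed.

OFF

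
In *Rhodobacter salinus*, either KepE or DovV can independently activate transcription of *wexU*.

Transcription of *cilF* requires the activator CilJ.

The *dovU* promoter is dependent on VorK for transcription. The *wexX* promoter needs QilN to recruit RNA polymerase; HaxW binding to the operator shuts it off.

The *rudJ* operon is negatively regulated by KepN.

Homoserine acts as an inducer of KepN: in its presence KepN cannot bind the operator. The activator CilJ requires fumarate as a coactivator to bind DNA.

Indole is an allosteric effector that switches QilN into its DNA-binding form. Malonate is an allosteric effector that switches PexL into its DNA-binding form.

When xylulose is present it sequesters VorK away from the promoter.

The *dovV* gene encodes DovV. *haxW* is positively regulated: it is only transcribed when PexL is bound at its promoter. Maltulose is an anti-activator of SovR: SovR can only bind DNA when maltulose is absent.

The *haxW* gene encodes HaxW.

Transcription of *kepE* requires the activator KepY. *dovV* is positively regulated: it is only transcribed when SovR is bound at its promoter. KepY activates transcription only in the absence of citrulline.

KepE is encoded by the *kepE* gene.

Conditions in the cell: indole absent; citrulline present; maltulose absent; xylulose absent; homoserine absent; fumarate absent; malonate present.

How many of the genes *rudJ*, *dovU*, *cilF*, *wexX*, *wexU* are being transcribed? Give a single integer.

Homoserine is absent, so KepN is active.
With repressor KepN bound, *rudJ* is not transcribed.
→ *rudJ* is OFF.
Xylulose is absent, so VorK is active.
No repressor is bound and VorK is active, so *dovU* is transcribed.
→ *dovU* is ON.
Fumarate is absent, so CilJ is inactive.
Required activator CilJ is absent, so *cilF* is not transcribed.
→ *cilF* is OFF.
Indole is absent, so QilN is inactive.
Malonate is present, so PexL is active.
No repressor is bound and PexL is active, so *haxW* is transcribed.
So HaxW is produced and active.
With repressor HaxW bound, *wexX* is not transcribed.
→ *wexX* is OFF.
Citrulline is present, so KepY is inactive.
Required activator KepY is absent, so *kepE* is not transcribed.
So KepE is not produced.
Maltulose is absent, so SovR is active.
No repressor is bound and SovR is active, so *dovV* is transcribed.
So DovV is produced and active.
Activator DovV is present, so *wexU* is transcribed.
→ *wexU* is ON.
2 of the 5 genes are transcribed.

2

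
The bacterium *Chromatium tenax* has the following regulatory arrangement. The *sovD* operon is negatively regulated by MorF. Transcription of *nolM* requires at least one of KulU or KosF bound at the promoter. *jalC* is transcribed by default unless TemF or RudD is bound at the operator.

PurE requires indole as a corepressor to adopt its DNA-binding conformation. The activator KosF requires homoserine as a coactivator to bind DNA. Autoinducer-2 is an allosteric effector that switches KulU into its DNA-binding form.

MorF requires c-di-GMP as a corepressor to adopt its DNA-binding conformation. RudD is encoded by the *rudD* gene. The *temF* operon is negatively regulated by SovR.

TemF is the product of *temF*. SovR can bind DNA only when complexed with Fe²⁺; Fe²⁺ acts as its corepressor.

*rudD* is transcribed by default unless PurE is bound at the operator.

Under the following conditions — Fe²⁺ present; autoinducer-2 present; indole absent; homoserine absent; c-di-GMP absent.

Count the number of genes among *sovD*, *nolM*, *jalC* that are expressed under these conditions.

2

c-di-GMP is absent, so MorF is inactive.
With no repressor bound, *sovD* is transcribed.
→ *sovD* is ON.
Autoinducer-2 is present, so KulU is active.
Homoserine is absent, so KosF is inactive.
Activator KulU is present, so *nolM* is transcribed.
→ *nolM* is ON.
Fe²⁺ is present, so SovR is active.
With repressor SovR bound, *temF* is not transcribed.
So TemF is not produced.
Indole is absent, so PurE is inactive.
With no repressor bound, *rudD* is transcribed.
So RudD is produced and active.
With repressor RudD bound, *jalC* is not transcribed.
→ *jalC* is OFF.
2 of the 3 genes are transcribed.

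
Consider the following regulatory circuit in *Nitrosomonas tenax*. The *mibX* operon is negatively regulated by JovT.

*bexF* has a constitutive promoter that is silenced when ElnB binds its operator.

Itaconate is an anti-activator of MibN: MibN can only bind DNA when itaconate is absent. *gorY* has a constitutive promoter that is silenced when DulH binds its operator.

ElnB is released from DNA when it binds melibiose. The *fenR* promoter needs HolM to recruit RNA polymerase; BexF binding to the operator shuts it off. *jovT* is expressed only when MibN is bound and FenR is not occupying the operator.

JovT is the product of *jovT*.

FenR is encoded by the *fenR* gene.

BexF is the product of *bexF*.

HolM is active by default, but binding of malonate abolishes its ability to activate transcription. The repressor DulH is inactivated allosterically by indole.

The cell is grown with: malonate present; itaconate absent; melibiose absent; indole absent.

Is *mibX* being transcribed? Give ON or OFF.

OFF

Melibiose is absent, so ElnB is active.
With repressor ElnB bound, *bexF* is not transcribed.
So BexF is not produced.
Malonate is present, so HolM is inactive.
Required activator HolM is absent, so *fenR* is not transcribed.
So FenR is not produced.
Itaconate is absent, so MibN is active.
No repressor is bound and MibN is active, so *jovT* is transcribed.
So JovT is produced and active.
With repressor JovT bound, *mibX* is not transcribed.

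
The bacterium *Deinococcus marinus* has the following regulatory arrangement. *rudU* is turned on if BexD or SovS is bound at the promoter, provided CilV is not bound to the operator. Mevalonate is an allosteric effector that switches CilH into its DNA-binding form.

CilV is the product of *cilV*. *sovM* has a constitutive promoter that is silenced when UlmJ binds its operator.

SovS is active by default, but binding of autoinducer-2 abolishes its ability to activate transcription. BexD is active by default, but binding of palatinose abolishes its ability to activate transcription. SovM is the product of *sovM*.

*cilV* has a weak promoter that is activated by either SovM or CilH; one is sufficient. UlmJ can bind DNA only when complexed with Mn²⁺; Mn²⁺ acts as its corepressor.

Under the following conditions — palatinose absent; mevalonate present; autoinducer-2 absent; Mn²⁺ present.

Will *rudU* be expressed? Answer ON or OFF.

Palatinose is absent, so BexD is active.
Autoinducer-2 is absent, so SovS is active.
Mn²⁺ is present, so UlmJ is active.
With repressor UlmJ bound, *sovM* is not transcribed.
So SovM is not produced.
Mevalonate is present, so CilH is active.
Activator CilH is present, so *cilV* is transcribed.
So CilV is produced and active.
With repressor CilV bound, *rudU* is not transcribed.

OFF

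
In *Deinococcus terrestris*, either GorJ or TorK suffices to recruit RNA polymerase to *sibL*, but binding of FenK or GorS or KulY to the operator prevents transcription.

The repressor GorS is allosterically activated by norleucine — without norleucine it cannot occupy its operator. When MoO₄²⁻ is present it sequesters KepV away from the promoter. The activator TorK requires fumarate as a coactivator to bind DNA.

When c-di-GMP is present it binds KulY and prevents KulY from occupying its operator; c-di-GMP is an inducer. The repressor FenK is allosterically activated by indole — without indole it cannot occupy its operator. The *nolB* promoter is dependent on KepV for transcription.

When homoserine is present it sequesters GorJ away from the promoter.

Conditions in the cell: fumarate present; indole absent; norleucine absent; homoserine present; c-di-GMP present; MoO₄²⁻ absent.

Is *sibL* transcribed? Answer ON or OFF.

ON

Indole is absent, so FenK is inactive.
Norleucine is absent, so GorS is inactive.
Homoserine is present, so GorJ is inactive.
c-di-GMP is present, so KulY is inactive.
Fumarate is present, so TorK is active.
Activator TorK is present, so *sibL* is transcribed.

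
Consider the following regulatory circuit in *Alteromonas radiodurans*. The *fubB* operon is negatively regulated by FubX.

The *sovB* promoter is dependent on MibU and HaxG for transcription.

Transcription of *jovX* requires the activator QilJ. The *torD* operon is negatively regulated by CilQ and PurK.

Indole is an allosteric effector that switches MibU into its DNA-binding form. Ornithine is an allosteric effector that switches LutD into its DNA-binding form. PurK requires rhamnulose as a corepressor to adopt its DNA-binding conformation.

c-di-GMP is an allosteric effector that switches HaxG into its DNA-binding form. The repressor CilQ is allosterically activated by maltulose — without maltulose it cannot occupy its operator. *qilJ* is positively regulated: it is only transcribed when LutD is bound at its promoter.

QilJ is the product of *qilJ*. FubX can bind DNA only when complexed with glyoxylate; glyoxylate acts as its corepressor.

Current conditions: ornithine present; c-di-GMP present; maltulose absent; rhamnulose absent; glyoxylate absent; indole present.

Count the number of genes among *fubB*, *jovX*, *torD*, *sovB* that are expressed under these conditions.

Glyoxylate is absent, so FubX is inactive.
With no repressor bound, *fubB* is transcribed.
→ *fubB* is ON.
Ornithine is present, so LutD is active.
No repressor is bound and LutD is active, so *qilJ* is transcribed.
So QilJ is produced and active.
No repressor is bound and QilJ is active, so *jovX* is transcribed.
→ *jovX* is ON.
Maltulose is absent, so CilQ is inactive.
Rhamnulose is absent, so PurK is inactive.
With no repressor bound, *torD* is transcribed.
→ *torD* is ON.
Indole is present, so MibU is active.
c-di-GMP is present, so HaxG is active.
No repressor is bound and MibU and HaxG are active, so *sovB* is transcribed.
→ *sovB* is ON.
4 of the 4 genes are transcribed.

4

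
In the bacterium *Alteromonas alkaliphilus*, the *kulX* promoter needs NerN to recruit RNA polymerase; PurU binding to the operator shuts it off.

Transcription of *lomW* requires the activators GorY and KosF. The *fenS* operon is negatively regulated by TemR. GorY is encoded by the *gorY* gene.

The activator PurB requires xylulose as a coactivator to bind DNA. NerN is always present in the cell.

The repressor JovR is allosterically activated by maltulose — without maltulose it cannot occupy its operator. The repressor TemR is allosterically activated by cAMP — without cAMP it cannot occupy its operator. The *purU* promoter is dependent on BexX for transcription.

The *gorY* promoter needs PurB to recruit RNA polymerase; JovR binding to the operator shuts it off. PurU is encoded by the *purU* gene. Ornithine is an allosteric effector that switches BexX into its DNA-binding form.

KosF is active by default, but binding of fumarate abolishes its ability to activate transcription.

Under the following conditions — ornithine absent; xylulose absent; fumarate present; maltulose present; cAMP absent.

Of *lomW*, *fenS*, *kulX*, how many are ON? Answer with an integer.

Xylulose is absent, so PurB is inactive.
Maltulose is present, so JovR is active.
With repressor JovR bound, *gorY* is not transcribed.
So GorY is not produced.
Fumarate is present, so KosF is inactive.
Required activator GorY is absent, so *lomW* is not transcribed.
→ *lomW* is OFF.
cAMP is absent, so TemR is inactive.
With no repressor bound, *fenS* is transcribed.
→ *fenS* is ON.
Ornithine is absent, so BexX is inactive.
Required activator BexX is absent, so *purU* is not transcribed.
So PurU is not produced.
NerN is produced constitutively and is active.
No repressor is bound and NerN is active, so *kulX* is transcribed.
→ *kulX* is ON.
2 of the 3 genes are transcribed.

2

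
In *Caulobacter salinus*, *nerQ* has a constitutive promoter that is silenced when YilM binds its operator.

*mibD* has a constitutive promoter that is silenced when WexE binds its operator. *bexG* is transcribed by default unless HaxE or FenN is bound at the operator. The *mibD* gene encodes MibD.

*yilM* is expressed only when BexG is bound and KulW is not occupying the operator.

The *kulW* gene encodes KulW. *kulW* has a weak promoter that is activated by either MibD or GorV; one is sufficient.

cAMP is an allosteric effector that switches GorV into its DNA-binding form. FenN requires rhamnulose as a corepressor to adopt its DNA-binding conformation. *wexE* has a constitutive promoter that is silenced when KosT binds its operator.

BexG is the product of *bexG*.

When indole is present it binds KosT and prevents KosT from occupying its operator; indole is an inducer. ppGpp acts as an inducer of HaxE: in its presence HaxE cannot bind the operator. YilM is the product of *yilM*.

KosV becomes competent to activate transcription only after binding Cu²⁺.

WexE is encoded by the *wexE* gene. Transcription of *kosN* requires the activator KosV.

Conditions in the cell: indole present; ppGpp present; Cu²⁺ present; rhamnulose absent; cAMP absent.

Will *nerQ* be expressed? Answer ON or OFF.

Indole is present, so KosT is inactive.
With no repressor bound, *wexE* is transcribed.
So WexE is produced and active.
With repressor WexE bound, *mibD* is not transcribed.
So MibD is not produced.
cAMP is absent, so GorV is inactive.
No activator is available at the *kulW* promoter, so *kulW* is not transcribed.
So KulW is not produced.
ppGpp is present, so HaxE is inactive.
Rhamnulose is absent, so FenN is inactive.
With no repressor bound, *bexG* is transcribed.
So BexG is produced and active.
No repressor is bound and BexG is active, so *yilM* is transcribed.
So YilM is produced and active.
With repressor YilM bound, *nerQ* is not transcribed.

OFF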